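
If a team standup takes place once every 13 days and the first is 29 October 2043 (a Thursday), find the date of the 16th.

11 May 2044

The 16th occurrence is 15 intervals after the first: 15 × 13 = 195 days after 29 October 2043.
October has 31 days — 2 days to the end of October leaves 193.
November has 30 days (163 left).
December has 31 days (132 left).
January has 31 days (101 left).
February has 29 days (72 left).
March has 31 days (41 left).
April has 30 days (11 left).
11 days into May → 11 May 2044.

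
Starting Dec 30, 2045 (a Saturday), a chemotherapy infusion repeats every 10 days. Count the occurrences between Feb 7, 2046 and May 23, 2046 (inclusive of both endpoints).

11

Occurrences land 10·i days after Dec 30, 2045 for i = 0, 1, 2, …
Feb 7, 2046 is 39 days after the start; 39 ÷ 10 = 3 remainder 9; since the remainder is 9, round up to i = 4. First occurrence in the window: #5 on Feb 8, 2046 (4×10 = 40 days in).
May 23, 2046 is 144 days after the start; 144 ÷ 10 = 14 remainder 4. Last occurrence in the window: #15 on May 19, 2046.
Occurrences #5 through #15: 11 in total.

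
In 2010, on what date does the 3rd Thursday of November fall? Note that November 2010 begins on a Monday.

November 18, 2010

November 2010 begins on a Monday, so the first Thursday is November 4 (3 days later).
The 3rd Thursday is 2 weeks later: 4 + 14 = 18.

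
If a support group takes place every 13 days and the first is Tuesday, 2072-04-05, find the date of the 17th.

The 17th occurrence is 16 intervals after the first: 16 × 13 = 208 days after 2072-04-05.
April has 30 days — 25 days to the end of April leaves 183.
May has 31 days (152 left).
June has 30 days (122 left).
July has 31 days (91 left).
August has 31 days (60 left).
September has 30 days (30 left).
30 days into October → 2072-10-30.

2072-10-30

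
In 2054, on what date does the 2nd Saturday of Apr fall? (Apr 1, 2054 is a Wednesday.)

Apr 2054 begins on a Wednesday, so the first Saturday is Apr 4 (3 days later).
The 2nd Saturday is 1 weeks later: 4 + 7 = 11.

Apr 11, 2054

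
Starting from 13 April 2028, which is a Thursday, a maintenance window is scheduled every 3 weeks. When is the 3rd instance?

25 May 2028

The 3rd occurrence is 2 intervals after the first: 2 × 21 = 42 days after 13 April 2028.
April has 30 days — 17 days to the end of April leaves 25.
25 days into May → 25 May 2028.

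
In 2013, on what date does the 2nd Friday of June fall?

June 14, 2013

June 2013 begins on a Saturday, so the first Friday is June 7 (6 days later).
The 2nd Friday is 1 weeks later: 7 + 7 = 14.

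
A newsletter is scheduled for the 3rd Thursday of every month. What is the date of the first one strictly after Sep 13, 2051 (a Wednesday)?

Sep 21, 2051

Sep 2051 starts on a Friday; its first Thursday is the 7th, so the 3rd Thursday is the 21st — Sep 21, 2051.
Sep 21, 2051 is after Sep 13, 2051, so that is the next one.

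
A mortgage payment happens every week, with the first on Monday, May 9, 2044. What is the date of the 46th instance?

The 46th occurrence is 45 intervals after the first: 45 × 7 = 315 days after May 9, 2044.
May has 31 days — 22 days to the end of May leaves 293.
June has 30 days (263 left).
July has 31 days (232 left).
August has 31 days (201 left).
September has 30 days (171 left).
October has 31 days (140 left).
November has 30 days (110 left).
December has 31 days (79 left).
January has 31 days (48 left).
February has 28 days (20 left).
20 days into March → March 20, 2045.

March 20, 2045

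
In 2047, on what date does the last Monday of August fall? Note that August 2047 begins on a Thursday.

26 August 2047

August 2047 begins on a Thursday, so the first Monday is August 5 (4 days later).
August 2047 has 31 days. Adding weeks: 5, 12, 19, 26 — the last one ≤ 31 is the 26th.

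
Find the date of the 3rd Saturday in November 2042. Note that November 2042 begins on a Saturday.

November 2042 begins on a Saturday, so the first Saturday is November 1.
The 3rd Saturday is 2 weeks later: 1 + 14 = 15.

15 November 2042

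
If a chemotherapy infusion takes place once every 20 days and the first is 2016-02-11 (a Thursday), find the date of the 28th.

The 28th occurrence is 27 intervals after the first: 27 × 20 = 540 days after 2016-02-11.
February has 29 days — 18 days to the end of February leaves 522.
From end of February to end of 2016 is 306 days (216 left).
January has 31 days (185 left).
February has 28 days (157 left).
March has 31 days (126 left).
April has 30 days (96 left).
May has 31 days (65 left).
June has 30 days (35 left).
July has 31 days (4 left).
4 days into August → 2017-08-04.

2017-08-04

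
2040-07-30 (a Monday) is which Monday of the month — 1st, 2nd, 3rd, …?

5th

Day 30 falls in week ⌈30/7⌉ of the month.
Days 1–7 hold the 1st Monday, 8–14 the 2nd, 15–21 the 3rd, 22–28 the 4th, 29–31 the 5th.
30 is in the range for the 5th.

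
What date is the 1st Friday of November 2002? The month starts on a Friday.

2002-11-01

November 2002 begins on a Friday, so the first Friday is November 1.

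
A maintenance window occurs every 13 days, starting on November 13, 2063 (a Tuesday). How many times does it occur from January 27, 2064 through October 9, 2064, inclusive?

20

Occurrences land 13·i days after November 13, 2063 for i = 0, 1, 2, …
January 27, 2064 is 75 days after the start; 75 ÷ 13 = 5 remainder 10; since the remainder is 10, round up to i = 6. First occurrence in the window: #7 on January 30, 2064 (6×13 = 78 days in).
October 9, 2064 is 331 days after the start; 331 ÷ 13 = 25 remainder 6. Last occurrence in the window: #26 on October 3, 2064.
Occurrences #7 through #26: 20 in total.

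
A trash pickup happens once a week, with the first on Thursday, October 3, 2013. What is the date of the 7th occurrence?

November 14, 2013

The 7th occurrence is 6 intervals after the first: 6 × 7 = 42 days after October 3, 2013.
October has 31 days — 28 days to the end of October leaves 14.
14 days into November → November 14, 2013.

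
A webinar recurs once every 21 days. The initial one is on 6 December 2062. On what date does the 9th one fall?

The 9th occurrence is 8 intervals after the first: 8 × 21 = 168 days after 6 December 2062.
December has 31 days — 25 days to the end of December leaves 143.
January has 31 days (112 left).
February has 28 days (84 left).
March has 31 days (53 left).
April has 30 days (23 left).
23 days into May → 23 May 2063.

23 May 2063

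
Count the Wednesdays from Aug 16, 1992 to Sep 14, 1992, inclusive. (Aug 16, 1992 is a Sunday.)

4

Aug 16, 1992 is a Sunday; the first Wednesday on or after it is Aug 19, 1992 (3 days later).
From Aug 19, 1992 to Sep 14, 1992: 12 + 14 = 26 days (rest of Aug, Sep).
26 ÷ 7 = 3 full weeks with remainder 5, so 3 more Wednesdays after the first → 4.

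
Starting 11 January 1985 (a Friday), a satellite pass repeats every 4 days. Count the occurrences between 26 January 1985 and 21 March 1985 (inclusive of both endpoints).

Occurrences land 4·i days after 11 January 1985 for i = 0, 1, 2, …
26 January 1985 is 15 days after the start; 15 ÷ 4 = 3 remainder 3; since the remainder is 3, round up to i = 4. First occurrence in the window: #5 on 27 January 1985 (4×4 = 16 days in).
21 March 1985 is 69 days after the start; 69 ÷ 4 = 17 remainder 1. Last occurrence in the window: #18 on 20 March 1985.
Occurrences #5 through #18: 14 in total.

14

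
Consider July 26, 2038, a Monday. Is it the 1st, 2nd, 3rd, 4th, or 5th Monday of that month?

4th

Day 26 falls in week ⌈26/7⌉ of the month.
Days 1–7 hold the 1st Monday, 8–14 the 2nd, 15–21 the 3rd, 22–28 the 4th, 29–31 the 5th.
26 is in the range for the 4th.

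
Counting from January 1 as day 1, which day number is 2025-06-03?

154

Days in months before June: 31 + 28 + 31 + 30 + 31 = 151.
Plus 3 days into June → day 154.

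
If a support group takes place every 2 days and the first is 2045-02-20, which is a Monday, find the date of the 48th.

2045-05-25

The 48th occurrence is 47 intervals after the first: 47 × 2 = 94 days after 2045-02-20.
February has 28 days — 8 days to the end of February leaves 86.
March has 31 days (55 left).
April has 30 days (25 left).
25 days into May → 2045-05-25.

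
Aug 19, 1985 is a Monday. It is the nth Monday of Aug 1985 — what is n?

3rd

Day 19 falls in week ⌈19/7⌉ of the month.
Days 1–7 hold the 1st Monday, 8–14 the 2nd, 15–21 the 3rd, 22–28 the 4th, 29–31 the 5th.
19 is in the range for the 3rd.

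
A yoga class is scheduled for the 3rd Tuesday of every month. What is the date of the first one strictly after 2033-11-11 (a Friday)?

November 2033 starts on a Tuesday; its first Tuesday is the 1st, so the 3rd Tuesday is the 15th — 2033-11-15.
2033-11-15 is after 2033-11-11, so that is the next one.

2033-11-15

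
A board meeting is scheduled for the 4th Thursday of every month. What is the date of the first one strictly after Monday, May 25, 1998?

May 28, 1998

May 1998 starts on a Friday; its first Thursday is the 7th, so the 4th Thursday is the 28th — May 28, 1998.
May 28, 1998 is after May 25, 1998, so that is the next one.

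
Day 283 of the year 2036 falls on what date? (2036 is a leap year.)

9 October 2036

January has 31 days (283 − 31 = 252 remain).
February has 29 days (252 − 29 = 223 remain).
March has 31 days (223 − 31 = 192 remain).
April has 30 days (192 − 30 = 162 remain).
May has 31 days (162 − 31 = 131 remain).
June has 30 days (131 − 30 = 101 remain).
July has 31 days (101 − 31 = 70 remain).
August has 31 days (70 − 31 = 39 remain).
September has 30 days (39 − 30 = 9 remain).
9 into October → October 9.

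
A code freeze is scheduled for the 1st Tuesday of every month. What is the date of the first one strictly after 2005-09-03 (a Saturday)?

September 2005 starts on a Thursday, so its 1st Tuesday is 2005-09-06 (5 days in).
2005-09-06 is after 2005-09-03, so that is the next one.

2005-09-06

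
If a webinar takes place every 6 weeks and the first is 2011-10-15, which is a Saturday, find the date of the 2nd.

2011-11-26

The 2nd occurrence is 1 interval after the first: 1 × 42 = 42 days after 2011-10-15.
October has 31 days — 16 days to the end of October leaves 26.
26 days into November → 2011-11-26.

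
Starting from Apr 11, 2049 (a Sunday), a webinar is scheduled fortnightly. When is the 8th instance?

The 8th occurrence is 7 intervals after the first: 7 × 14 = 98 days after Apr 11, 2049.
Apr has 30 days — 19 days to the end of Apr leaves 79.
May has 31 days (48 left).
Jun has 30 days (18 left).
18 days into Jul → Jul 18, 2049.

Jul 18, 2049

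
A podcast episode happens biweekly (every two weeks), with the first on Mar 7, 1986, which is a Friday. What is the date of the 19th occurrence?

The 19th occurrence is 18 intervals after the first: 18 × 14 = 252 days after Mar 7, 1986.
Mar has 31 days — 24 days to the end of Mar leaves 228.
Apr has 30 days (198 left).
May has 31 days (167 left).
Jun has 30 days (137 left).
Jul has 31 days (106 left).
Aug has 31 days (75 left).
Sep has 30 days (45 left).
Oct has 31 days (14 left).
14 days into Nov → Nov 14, 1986.

Nov 14, 1986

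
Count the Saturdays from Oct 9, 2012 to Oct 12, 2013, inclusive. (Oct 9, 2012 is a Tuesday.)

Oct 9, 2012 is a Tuesday; the first Saturday on or after it is Oct 13, 2012 (4 days later).
From Oct 13, 2012 to Oct 12, 2013: 79 + 285 = 364 days (rest of 2012, to Oct 12, 2013 in 2013).
364 ÷ 7 = 52 full weeks with remainder 0, so 52 more Saturdays after the first → 53.

53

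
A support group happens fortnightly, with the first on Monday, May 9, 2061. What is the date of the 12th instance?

The 12th occurrence is 11 intervals after the first: 11 × 14 = 154 days after May 9, 2061.
May has 31 days — 22 days to the end of May leaves 132.
June has 30 days (102 left).
July has 31 days (71 left).
August has 31 days (40 left).
September has 30 days (10 left).
10 days into October → October 10, 2061.

October 10, 2061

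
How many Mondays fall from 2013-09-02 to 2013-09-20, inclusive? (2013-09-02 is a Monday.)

2013-09-02 is a Monday; the first Monday on or after it is 2013-09-02.
From 2013-09-02 to 2013-09-20 is 20 − 2 = 18 days.
18 ÷ 7 = 2 full weeks with remainder 4, so 2 more Mondays after the first → 3.

3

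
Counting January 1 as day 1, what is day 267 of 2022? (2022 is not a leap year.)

Jan has 31 days (267 − 31 = 236 remain).
Feb has 28 days (236 − 28 = 208 remain).
Mar has 31 days (208 − 31 = 177 remain).
Apr has 30 days (177 − 30 = 147 remain).
May has 31 days (147 − 31 = 116 remain).
Jun has 30 days (116 − 30 = 86 remain).
Jul has 31 days (86 − 31 = 55 remain).
Aug has 31 days (55 − 31 = 24 remain).
24 into Sep → Sep 24.

Sep 24, 2022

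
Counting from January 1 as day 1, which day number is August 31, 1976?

Days in months before August: 31 + 29 + 31 + 30 + 31 + 30 + 31 = 213.
Plus 31 days into August → day 244.

244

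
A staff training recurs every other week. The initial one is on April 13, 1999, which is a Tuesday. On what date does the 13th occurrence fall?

September 28, 1999

The 13th occurrence is 12 intervals after the first: 12 × 14 = 168 days after April 13, 1999.
April has 30 days — 17 days to the end of April leaves 151.
May has 31 days (120 left).
June has 30 days (90 left).
July has 31 days (59 left).
August has 31 days (28 left).
28 days into September → September 28, 1999.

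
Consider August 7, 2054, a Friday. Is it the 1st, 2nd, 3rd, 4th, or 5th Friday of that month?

Day 7 falls in week ⌈7/7⌉ of the month.
Days 1–7 hold the 1st Friday, 8–14 the 2nd, 15–21 the 3rd, 22–28 the 4th, 29–31 the 5th.
7 is in the range for the 1st.

1st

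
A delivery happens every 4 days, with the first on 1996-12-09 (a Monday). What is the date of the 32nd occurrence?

1997-04-12

The 32nd occurrence is 31 intervals after the first: 31 × 4 = 124 days after 1996-12-09.
December has 31 days — 22 days to the end of December leaves 102.
January has 31 days (71 left).
February has 28 days (43 left).
March has 31 days (12 left).
12 days into April → 1997-04-12.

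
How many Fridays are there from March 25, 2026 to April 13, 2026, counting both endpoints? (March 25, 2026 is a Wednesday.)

3

March 25, 2026 is a Wednesday; the first Friday on or after it is March 27, 2026 (2 days later).
From March 27, 2026 to April 13, 2026: 4 + 13 = 17 days (rest of March, April).
17 ÷ 7 = 2 full weeks with remainder 3, so 2 more Fridays after the first → 3.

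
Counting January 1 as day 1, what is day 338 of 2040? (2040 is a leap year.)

2040-12-03

January has 31 days (338 − 31 = 307 remain).
February has 29 days (307 − 29 = 278 remain).
March has 31 days (278 − 31 = 247 remain).
April has 30 days (247 − 30 = 217 remain).
May has 31 days (217 − 31 = 186 remain).
June has 30 days (186 − 30 = 156 remain).
July has 31 days (156 − 31 = 125 remain).
August has 31 days (125 − 31 = 94 remain).
September has 30 days (94 − 30 = 64 remain).
October has 31 days (64 − 31 = 33 remain).
November has 30 days (33 − 30 = 3 remain).
3 into December → December 3.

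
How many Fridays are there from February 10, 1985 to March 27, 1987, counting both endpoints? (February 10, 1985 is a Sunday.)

February 10, 1985 is a Sunday; the first Friday on or after it is February 15, 1985 (5 days later).
From February 15, 1985 to March 27, 1987: 319 + 365 + 86 = 770 days (rest of 1985, 1986, to March 27, 1987 in 1987).
770 ÷ 7 = 110 full weeks with remainder 0, so 110 more Fridays after the first → 111.

111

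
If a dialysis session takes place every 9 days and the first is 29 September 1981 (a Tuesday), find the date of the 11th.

The 11th occurrence is 10 intervals after the first: 10 × 9 = 90 days after 29 September 1981.
September has 30 days — 1 day to the end of September leaves 89.
October has 31 days (58 left).
November has 30 days (28 left).
28 days into December → 28 December 1981.

28 December 1981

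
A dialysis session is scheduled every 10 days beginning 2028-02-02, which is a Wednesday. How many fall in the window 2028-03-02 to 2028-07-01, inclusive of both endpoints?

Occurrences land 10·i days after 2028-02-02 for i = 0, 1, 2, …
2028-03-02 is 29 days after the start; 29 ÷ 10 = 2 remainder 9; since the remainder is 9, round up to i = 3. First occurrence in the window: #4 on 2028-03-03 (3×10 = 30 days in).
2028-07-01 is 150 days after the start; 150 ÷ 10 = 15 remainder 0. Last occurrence in the window: #16 on 2028-07-01.
Occurrences #4 through #16: 13 in total.

13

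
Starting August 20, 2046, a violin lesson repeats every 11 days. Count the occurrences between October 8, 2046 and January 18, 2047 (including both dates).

Occurrences land 11·i days after August 20, 2046 for i = 0, 1, 2, …
October 8, 2046 is 49 days after the start; 49 ÷ 11 = 4 remainder 5; since the remainder is 5, round up to i = 5. First occurrence in the window: #6 on October 14, 2046 (5×11 = 55 days in).
January 18, 2047 is 151 days after the start; 151 ÷ 11 = 13 remainder 8. Last occurrence in the window: #14 on January 10, 2047.
Occurrences #6 through #14: 9 in total.

9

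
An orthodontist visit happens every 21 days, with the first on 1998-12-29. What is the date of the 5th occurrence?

1999-03-23

The 5th occurrence is 4 intervals after the first: 4 × 21 = 84 days after 1998-12-29.
December has 31 days — 2 days to the end of December leaves 82.
January has 31 days (51 left).
February has 28 days (23 left).
23 days into March → 1999-03-23.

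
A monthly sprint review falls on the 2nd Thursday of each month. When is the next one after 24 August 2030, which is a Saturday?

12 September 2030

August 2030 starts on a Thursday; its first Thursday is the 1st, so the 2nd Thursday is the 8th — 8 August 2030.
That is not after 24 August 2030, so look at September 2030.
September 2030 starts on a Sunday; its first Thursday is the 5th, so the 2nd Thursday is the 12th — 12 September 2030.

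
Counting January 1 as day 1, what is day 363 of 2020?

December 28, 2020

January has 31 days (363 − 31 = 332 remain).
February has 29 days (332 − 29 = 303 remain).
March has 31 days (303 − 31 = 272 remain).
April has 30 days (272 − 30 = 242 remain).
May has 31 days (242 − 31 = 211 remain).
June has 30 days (211 − 30 = 181 remain).
July has 31 days (181 − 31 = 150 remain).
August has 31 days (150 − 31 = 119 remain).
September has 30 days (119 − 30 = 89 remain).
October has 31 days (89 − 31 = 58 remain).
November has 30 days (58 − 30 = 28 remain).
28 into December → December 28.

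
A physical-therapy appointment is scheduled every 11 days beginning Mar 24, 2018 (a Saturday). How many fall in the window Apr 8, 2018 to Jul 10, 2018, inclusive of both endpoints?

Occurrences land 11·i days after Mar 24, 2018 for i = 0, 1, 2, …
Apr 8, 2018 is 15 days after the start; 15 ÷ 11 = 1 remainder 4; since the remainder is 4, round up to i = 2. First occurrence in the window: #3 on Apr 15, 2018 (2×11 = 22 days in).
Jul 10, 2018 is 108 days after the start; 108 ÷ 11 = 9 remainder 9. Last occurrence in the window: #10 on Jul 1, 2018.
Occurrences #3 through #10: 8 in total.

8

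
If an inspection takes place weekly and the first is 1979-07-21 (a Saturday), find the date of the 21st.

The 21st occurrence is 20 intervals after the first: 20 × 7 = 140 days after 1979-07-21.
July has 31 days — 10 days to the end of July leaves 130.
August has 31 days (99 left).
September has 30 days (69 left).
October has 31 days (38 left).
November has 30 days (8 left).
8 days into December → 1979-12-08.

1979-12-08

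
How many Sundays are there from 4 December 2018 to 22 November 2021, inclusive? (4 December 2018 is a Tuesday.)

4 December 2018 is a Tuesday; the first Sunday on or after it is 9 December 2018 (5 days later).
From 9 December 2018 to 22 November 2021: 22 + 365 + 366 + 326 = 1079 days (rest of 2018, 2019, 2020, to 22 November 2021 in 2021).
1079 ÷ 7 = 154 full weeks with remainder 1, so 154 more Sundays after the first → 155.

155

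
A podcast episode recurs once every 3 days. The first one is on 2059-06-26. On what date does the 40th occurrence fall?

The 40th occurrence is 39 intervals after the first: 39 × 3 = 117 days after 2059-06-26.
June has 30 days — 4 days to the end of June leaves 113.
July has 31 days (82 left).
August has 31 days (51 left).
September has 30 days (21 left).
21 days into October → 2059-10-21.

2059-10-21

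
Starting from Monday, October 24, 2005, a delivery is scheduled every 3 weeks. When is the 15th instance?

The 15th occurrence is 14 intervals after the first: 14 × 21 = 294 days after October 24, 2005.
October has 31 days — 7 days to the end of October leaves 287.
November has 30 days (257 left).
December has 31 days (226 left).
January has 31 days (195 left).
February has 28 days (167 left).
March has 31 days (136 left).
April has 30 days (106 left).
May has 31 days (75 left).
June has 30 days (45 left).
July has 31 days (14 left).
14 days into August → August 14, 2006.

August 14, 2006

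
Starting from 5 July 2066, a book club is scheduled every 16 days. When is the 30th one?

The 30th occurrence is 29 intervals after the first: 29 × 16 = 464 days after 5 July 2066.
July has 31 days — 26 days to the end of July leaves 438.
From end of July to end of 2066 is 153 days (285 left).
January has 31 days (254 left).
February has 28 days (226 left).
March has 31 days (195 left).
April has 30 days (165 left).
May has 31 days (134 left).
June has 30 days (104 left).
July has 31 days (73 left).
August has 31 days (42 left).
September has 30 days (12 left).
12 days into October → 12 October 2067.

12 October 2067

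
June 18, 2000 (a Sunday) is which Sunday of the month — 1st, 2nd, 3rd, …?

3rd

Day 18 falls in week ⌈18/7⌉ of the month.
Days 1–7 hold the 1st Sunday, 8–14 the 2nd, 15–21 the 3rd, 22–28 the 4th, 29–31 the 5th.
18 is in the range for the 3rd.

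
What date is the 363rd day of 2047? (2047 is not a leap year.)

29 December 2047

January has 31 days (363 − 31 = 332 remain).
February has 28 days (332 − 28 = 304 remain).
March has 31 days (304 − 31 = 273 remain).
April has 30 days (273 − 30 = 243 remain).
May has 31 days (243 − 31 = 212 remain).
June has 30 days (212 − 30 = 182 remain).
July has 31 days (182 − 31 = 151 remain).
August has 31 days (151 − 31 = 120 remain).
September has 30 days (120 − 30 = 90 remain).
October has 31 days (90 − 31 = 59 remain).
November has 30 days (59 − 30 = 29 remain).
29 into December → December 29.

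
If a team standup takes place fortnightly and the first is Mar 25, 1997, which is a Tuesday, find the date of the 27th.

The 27th occurrence is 26 intervals after the first: 26 × 14 = 364 days after Mar 25, 1997.
Mar has 31 days — 6 days to the end of Mar leaves 358.
Apr has 30 days (328 left).
May has 31 days (297 left).
Jun has 30 days (267 left).
Jul has 31 days (236 left).
Aug has 31 days (205 left).
Sep has 30 days (175 left).
Oct has 31 days (144 left).
Nov has 30 days (114 left).
Dec has 31 days (83 left).
Jan has 31 days (52 left).
Feb has 28 days (24 left).
24 days into Mar → Mar 24, 1998.

Mar 24, 1998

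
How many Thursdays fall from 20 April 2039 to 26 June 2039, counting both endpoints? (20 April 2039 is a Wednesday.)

10

20 April 2039 is a Wednesday; the first Thursday on or after it is 21 April 2039 (1 day later).
From 21 April 2039 to 26 June 2039: 9 + 31 + 26 = 66 days (rest of April, May, June).
66 ÷ 7 = 9 full weeks with remainder 3, so 9 more Thursdays after the first → 10.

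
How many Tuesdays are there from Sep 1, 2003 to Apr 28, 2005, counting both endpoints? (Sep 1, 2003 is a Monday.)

Sep 1, 2003 is a Monday; the first Tuesday on or after it is Sep 2, 2003 (1 day later).
From Sep 2, 2003 to Apr 28, 2005: 120 + 366 + 118 = 604 days (rest of 2003, 2004, to Apr 28, 2005 in 2005).
604 ÷ 7 = 86 full weeks with remainder 2, so 86 more Tuesdays after the first → 87.

87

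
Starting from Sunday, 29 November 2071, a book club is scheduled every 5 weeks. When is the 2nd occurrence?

The 2nd occurrence is 1 interval after the first: 1 × 35 = 35 days after 29 November 2071.
November has 30 days — 1 day to the end of November leaves 34.
December has 31 days (3 left).
3 days into January → 3 January 2072.

3 January 2072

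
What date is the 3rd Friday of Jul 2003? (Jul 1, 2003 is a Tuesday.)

Jul 18, 2003

Jul 2003 begins on a Tuesday, so the first Friday is Jul 4 (3 days later).
The 3rd Friday is 2 weeks later: 4 + 14 = 18.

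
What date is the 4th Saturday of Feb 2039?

Feb 26, 2039

The first Saturday of Feb 2039 is Feb 5.
The 4th Saturday is 3 weeks later: 5 + 21 = 26.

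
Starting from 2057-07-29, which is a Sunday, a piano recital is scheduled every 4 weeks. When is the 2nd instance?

The 2nd occurrence is 1 interval after the first: 1 × 28 = 28 days after 2057-07-29.
July has 31 days — 2 days to the end of July leaves 26.
26 days into August → 2057-08-26.

2057-08-26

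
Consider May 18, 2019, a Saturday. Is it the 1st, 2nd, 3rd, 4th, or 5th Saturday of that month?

3rd

Day 18 falls in week ⌈18/7⌉ of the month.
Days 1–7 hold the 1st Saturday, 8–14 the 2nd, 15–21 the 3rd, 22–28 the 4th, 29–31 the 5th.
18 is in the range for the 3rd.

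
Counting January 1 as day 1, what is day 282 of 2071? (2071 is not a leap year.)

Jan has 31 days (282 − 31 = 251 remain).
Feb has 28 days (251 − 28 = 223 remain).
Mar has 31 days (223 − 31 = 192 remain).
Apr has 30 days (192 − 30 = 162 remain).
May has 31 days (162 − 31 = 131 remain).
Jun has 30 days (131 − 30 = 101 remain).
Jul has 31 days (101 − 31 = 70 remain).
Aug has 31 days (70 − 31 = 39 remain).
Sep has 30 days (39 − 30 = 9 remain).
9 into Oct → Oct 9.

Oct 9, 2071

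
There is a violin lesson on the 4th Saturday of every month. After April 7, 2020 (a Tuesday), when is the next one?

April 25, 2020

April 2020 starts on a Wednesday; its first Saturday is the 4th, so the 4th Saturday is the 25th — April 25, 2020.
April 25, 2020 is after April 7, 2020, so that is the next one.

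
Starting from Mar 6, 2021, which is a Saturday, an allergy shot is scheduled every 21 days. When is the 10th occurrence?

The 10th occurrence is 9 intervals after the first: 9 × 21 = 189 days after Mar 6, 2021.
Mar has 31 days — 25 days to the end of Mar leaves 164.
Apr has 30 days (134 left).
May has 31 days (103 left).
Jun has 30 days (73 left).
Jul has 31 days (42 left).
Aug has 31 days (11 left).
11 days into Sep → Sep 11, 2021.

Sep 11, 2021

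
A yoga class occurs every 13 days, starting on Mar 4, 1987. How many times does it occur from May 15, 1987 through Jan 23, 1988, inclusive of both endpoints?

20

Occurrences land 13·i days after Mar 4, 1987 for i = 0, 1, 2, …
May 15, 1987 is 72 days after the start; 72 ÷ 13 = 5 remainder 7; since the remainder is 7, round up to i = 6. First occurrence in the window: #7 on May 21, 1987 (6×13 = 78 days in).
Jan 23, 1988 is 325 days after the start; 325 ÷ 13 = 25 remainder 0. Last occurrence in the window: #26 on Jan 23, 1988.
Occurrences #7 through #26: 20 in total.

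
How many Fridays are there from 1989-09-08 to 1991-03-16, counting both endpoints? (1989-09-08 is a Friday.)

1989-09-08 is a Friday; the first Friday on or after it is 1989-09-08.
From 1989-09-08 to 1991-03-16: 114 + 365 + 75 = 554 days (rest of 1989, 1990, to 1991-03-16 in 1991).
554 ÷ 7 = 79 full weeks with remainder 1, so 79 more Fridays after the first → 80.

80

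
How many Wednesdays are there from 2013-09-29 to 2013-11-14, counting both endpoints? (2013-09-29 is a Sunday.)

2013-09-29 is a Sunday; the first Wednesday on or after it is 2013-10-02 (3 days later).
From 2013-10-02 to 2013-11-14: 29 + 14 = 43 days (rest of October, November).
43 ÷ 7 = 6 full weeks with remainder 1, so 6 more Wednesdays after the first → 7.

7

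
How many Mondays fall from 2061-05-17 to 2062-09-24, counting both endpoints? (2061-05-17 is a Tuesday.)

70

2061-05-17 is a Tuesday; the first Monday on or after it is 2061-05-23 (6 days later).
From 2061-05-23 to 2062-09-24: 222 + 267 = 489 days (rest of 2061, to 2062-09-24 in 2062).
489 ÷ 7 = 69 full weeks with remainder 6, so 69 more Mondays after the first → 70.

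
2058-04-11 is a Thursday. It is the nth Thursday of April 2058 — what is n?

Day 11 falls in week ⌈11/7⌉ of the month.
Days 1–7 hold the 1st Thursday, 8–14 the 2nd, 15–21 the 3rd, 22–28 the 4th, 29–31 the 5th.
11 is in the range for the 2nd.

2nd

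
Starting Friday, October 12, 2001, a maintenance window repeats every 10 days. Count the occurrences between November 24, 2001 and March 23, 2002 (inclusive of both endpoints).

Occurrences land 10·i days after October 12, 2001 for i = 0, 1, 2, …
November 24, 2001 is 43 days after the start; 43 ÷ 10 = 4 remainder 3; since the remainder is 3, round up to i = 5. First occurrence in the window: #6 on December 1, 2001 (5×10 = 50 days in).
March 23, 2002 is 162 days after the start; 162 ÷ 10 = 16 remainder 2. Last occurrence in the window: #17 on March 21, 2002.
Occurrences #6 through #17: 12 in total.

12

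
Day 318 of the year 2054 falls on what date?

November 14, 2054

January has 31 days (318 − 31 = 287 remain).
February has 28 days (287 − 28 = 259 remain).
March has 31 days (259 − 31 = 228 remain).
April has 30 days (228 − 30 = 198 remain).
May has 31 days (198 − 31 = 167 remain).
June has 30 days (167 − 30 = 137 remain).
July has 31 days (137 − 31 = 106 remain).
August has 31 days (106 − 31 = 75 remain).
September has 30 days (75 − 30 = 45 remain).
October has 31 days (45 − 31 = 14 remain).
14 into November → November 14.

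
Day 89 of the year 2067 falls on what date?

January has 31 days (89 − 31 = 58 remain).
February has 28 days (58 − 28 = 30 remain).
30 into March → March 30.

March 30, 2067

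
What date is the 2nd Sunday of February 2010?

February 2010 begins on a Monday, so the first Sunday is February 7 (6 days later).
The 2nd Sunday is 1 weeks later: 7 + 7 = 14.

2010-02-14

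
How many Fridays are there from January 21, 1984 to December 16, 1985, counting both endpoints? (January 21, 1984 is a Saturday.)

99

January 21, 1984 is a Saturday; the first Friday on or after it is January 27, 1984 (6 days later).
From January 27, 1984 to December 16, 1985: 339 + 350 = 689 days (rest of 1984, to December 16, 1985 in 1985).
689 ÷ 7 = 98 full weeks with remainder 3, so 98 more Fridays after the first → 99.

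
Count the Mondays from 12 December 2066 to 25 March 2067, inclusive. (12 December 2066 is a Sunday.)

12 December 2066 is a Sunday; the first Monday on or after it is 13 December 2066 (1 day later).
From 13 December 2066 to 25 March 2067: 18 + 31 + 28 + 25 = 102 days (rest of December, January, February, March).
102 ÷ 7 = 14 full weeks with remainder 4, so 14 more Mondays after the first → 15.

15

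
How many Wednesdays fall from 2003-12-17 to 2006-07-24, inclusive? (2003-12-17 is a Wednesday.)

2003-12-17 is a Wednesday; the first Wednesday on or after it is 2003-12-17.
From 2003-12-17 to 2006-07-24: 14 + 366 + 365 + 205 = 950 days (rest of 2003, 2004, 2005, to 2006-07-24 in 2006).
950 ÷ 7 = 135 full weeks with remainder 5, so 135 more Wednesdays after the first → 136.

136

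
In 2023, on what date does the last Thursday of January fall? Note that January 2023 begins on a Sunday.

January 26, 2023

January 2023 begins on a Sunday, so the first Thursday is January 5 (4 days later).
January 2023 has 31 days. Adding weeks: 5, 12, 19, 26 — the last one ≤ 31 is the 26th.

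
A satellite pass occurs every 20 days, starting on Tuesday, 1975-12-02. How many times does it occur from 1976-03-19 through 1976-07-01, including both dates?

5

Occurrences land 20·i days after 1975-12-02 for i = 0, 1, 2, …
1976-03-19 is 108 days after the start; 108 ÷ 20 = 5 remainder 8; since the remainder is 8, round up to i = 6. First occurrence in the window: #7 on 1976-03-31 (6×20 = 120 days in).
1976-07-01 is 212 days after the start; 212 ÷ 20 = 10 remainder 12. Last occurrence in the window: #11 on 1976-06-19.
Occurrences #7 through #11: 5 in total.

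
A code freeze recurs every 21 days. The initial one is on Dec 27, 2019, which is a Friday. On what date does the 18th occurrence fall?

Dec 18, 2020

The 18th occurrence is 17 intervals after the first: 17 × 21 = 357 days after Dec 27, 2019.
Dec has 31 days — 4 days to the end of Dec leaves 353.
Jan has 31 days (322 left).
Feb has 29 days (293 left).
Mar has 31 days (262 left).
Apr has 30 days (232 left).
May has 31 days (201 left).
Jun has 30 days (171 left).
Jul has 31 days (140 left).
Aug has 31 days (109 left).
Sep has 30 days (79 left).
Oct has 31 days (48 left).
Nov has 30 days (18 left).
18 days into Dec → Dec 18, 2020.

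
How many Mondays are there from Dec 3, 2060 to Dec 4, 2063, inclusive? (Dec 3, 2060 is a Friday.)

157

Dec 3, 2060 is a Friday; the first Monday on or after it is Dec 6, 2060 (3 days later).
From Dec 6, 2060 to Dec 4, 2063: 25 + 365 + 365 + 338 = 1093 days (rest of 2060, 2061, 2062, to Dec 4, 2063 in 2063).
1093 ÷ 7 = 156 full weeks with remainder 1, so 156 more Mondays after the first → 157.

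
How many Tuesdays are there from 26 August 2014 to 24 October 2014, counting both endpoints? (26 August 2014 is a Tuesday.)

26 August 2014 is a Tuesday; the first Tuesday on or after it is 26 August 2014.
From 26 August 2014 to 24 October 2014: 5 + 30 + 24 = 59 days (rest of August, September, October).
59 ÷ 7 = 8 full weeks with remainder 3, so 8 more Tuesdays after the first → 9.

9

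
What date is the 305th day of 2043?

January has 31 days (305 − 31 = 274 remain).
February has 28 days (274 − 28 = 246 remain).
March has 31 days (246 − 31 = 215 remain).
April has 30 days (215 − 30 = 185 remain).
May has 31 days (185 − 31 = 154 remain).
June has 30 days (154 − 30 = 124 remain).
July has 31 days (124 − 31 = 93 remain).
August has 31 days (93 − 31 = 62 remain).
September has 30 days (62 − 30 = 32 remain).
October has 31 days (32 − 31 = 1 remain).
1 into November → November 1.

1 November 2043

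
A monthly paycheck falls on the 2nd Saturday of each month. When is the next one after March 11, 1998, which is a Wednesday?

March 1998 starts on a Sunday; its first Saturday is the 7th, so the 2nd Saturday is the 14th — March 14, 1998.
March 14, 1998 is after March 11, 1998, so that is the next one.

March 14, 1998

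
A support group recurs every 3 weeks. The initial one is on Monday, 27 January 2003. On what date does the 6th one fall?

12 May 2003

The 6th occurrence is 5 intervals after the first: 5 × 21 = 105 days after 27 January 2003.
January has 31 days — 4 days to the end of January leaves 101.
February has 28 days (73 left).
March has 31 days (42 left).
April has 30 days (12 left).
12 days into May → 12 May 2003.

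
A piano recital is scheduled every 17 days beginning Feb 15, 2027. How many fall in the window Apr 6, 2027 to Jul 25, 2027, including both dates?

7

Occurrences land 17·i days after Feb 15, 2027 for i = 0, 1, 2, …
Apr 6, 2027 is 50 days after the start; 50 ÷ 17 = 2 remainder 16; since the remainder is 16, round up to i = 3. First occurrence in the window: #4 on Apr 7, 2027 (3×17 = 51 days in).
Jul 25, 2027 is 160 days after the start; 160 ÷ 17 = 9 remainder 7. Last occurrence in the window: #10 on Jul 18, 2027.
Occurrences #4 through #10: 7 in total.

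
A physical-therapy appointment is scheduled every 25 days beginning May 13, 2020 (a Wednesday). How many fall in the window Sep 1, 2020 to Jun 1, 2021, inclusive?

11

Occurrences land 25·i days after May 13, 2020 for i = 0, 1, 2, …
Sep 1, 2020 is 111 days after the start; 111 ÷ 25 = 4 remainder 11; since the remainder is 11, round up to i = 5. First occurrence in the window: #6 on Sep 15, 2020 (5×25 = 125 days in).
Jun 1, 2021 is 384 days after the start; 384 ÷ 25 = 15 remainder 9. Last occurrence in the window: #16 on May 23, 2021.
Occurrences #6 through #16: 11 in total.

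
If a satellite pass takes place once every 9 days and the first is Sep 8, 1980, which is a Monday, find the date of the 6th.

Oct 23, 1980

The 6th occurrence is 5 intervals after the first: 5 × 9 = 45 days after Sep 8, 1980.
Sep has 30 days — 22 days to the end of Sep leaves 23.
23 days into Oct → Oct 23, 1980.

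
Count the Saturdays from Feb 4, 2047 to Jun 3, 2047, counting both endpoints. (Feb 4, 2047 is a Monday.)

Feb 4, 2047 is a Monday; the first Saturday on or after it is Feb 9, 2047 (5 days later).
From Feb 9, 2047 to Jun 3, 2047: 19 + 31 + 30 + 31 + 3 = 114 days (rest of Feb, Mar, Apr, May, Jun).
114 ÷ 7 = 16 full weeks with remainder 2, so 16 more Saturdays after the first → 17.

17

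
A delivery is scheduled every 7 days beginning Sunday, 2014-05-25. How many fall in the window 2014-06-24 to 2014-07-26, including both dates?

Occurrences land 7·i days after 2014-05-25 for i = 0, 1, 2, …
2014-06-24 is 30 days after the start; 30 ÷ 7 = 4 remainder 2; since the remainder is 2, round up to i = 5. First occurrence in the window: #6 on 2014-06-29 (5×7 = 35 days in).
2014-07-26 is 62 days after the start; 62 ÷ 7 = 8 remainder 6. Last occurrence in the window: #9 on 2014-07-20.
Occurrences #6 through #9: 4 in total.

4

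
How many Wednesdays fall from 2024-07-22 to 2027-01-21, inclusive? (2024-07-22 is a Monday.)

131

2024-07-22 is a Monday; the first Wednesday on or after it is 2024-07-24 (2 days later).
From 2024-07-24 to 2027-01-21: 160 + 365 + 365 + 21 = 911 days (rest of 2024, 2025, 2026, to 2027-01-21 in 2027).
911 ÷ 7 = 130 full weeks with remainder 1, so 130 more Wednesdays after the first → 131.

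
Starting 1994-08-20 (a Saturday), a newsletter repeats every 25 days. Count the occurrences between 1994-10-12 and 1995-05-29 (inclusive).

Occurrences land 25·i days after 1994-08-20 for i = 0, 1, 2, …
1994-10-12 is 53 days after the start; 53 ÷ 25 = 2 remainder 3; since the remainder is 3, round up to i = 3. First occurrence in the window: #4 on 1994-11-03 (3×25 = 75 days in).
1995-05-29 is 282 days after the start; 282 ÷ 25 = 11 remainder 7. Last occurrence in the window: #12 on 1995-05-22.
Occurrences #4 through #12: 9 in total.

9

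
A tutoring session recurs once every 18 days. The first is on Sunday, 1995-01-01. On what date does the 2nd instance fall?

1995-01-19

The 2nd occurrence is 1 interval after the first: 1 × 18 = 18 days after 1995-01-01.
18 days later is 1995-01-19.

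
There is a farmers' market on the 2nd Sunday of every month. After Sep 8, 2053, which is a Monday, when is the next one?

Sep 2053 starts on a Monday; its first Sunday is the 7th, so the 2nd Sunday is the 14th — Sep 14, 2053.
Sep 14, 2053 is after Sep 8, 2053, so that is the next one.

Sep 14, 2053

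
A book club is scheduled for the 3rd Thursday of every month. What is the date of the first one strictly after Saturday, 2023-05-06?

May 2023 starts on a Monday; its first Thursday is the 4th, so the 3rd Thursday is the 18th — 2023-05-18.
2023-05-18 is after 2023-05-06, so that is the next one.

2023-05-18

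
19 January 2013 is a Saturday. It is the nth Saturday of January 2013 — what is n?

3rd

Day 19 falls in week ⌈19/7⌉ of the month.
Days 1–7 hold the 1st Saturday, 8–14 the 2nd, 15–21 the 3rd, 22–28 the 4th, 29–31 the 5th.
19 is in the range for the 3rd.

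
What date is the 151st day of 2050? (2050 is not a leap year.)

2050-05-31

January has 31 days (151 − 31 = 120 remain).
February has 28 days (120 − 28 = 92 remain).
March has 31 days (92 − 31 = 61 remain).
April has 30 days (61 − 30 = 31 remain).
31 into May → May 31.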